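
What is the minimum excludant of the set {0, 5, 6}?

1

0 is in the set but 1 is not, so the mex is 1.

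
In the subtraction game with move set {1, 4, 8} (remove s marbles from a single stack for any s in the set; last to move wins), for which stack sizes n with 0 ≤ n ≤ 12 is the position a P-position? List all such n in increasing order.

Compute g(0), g(1), … for moves {1, 4, 8}:
k:     0  1  2  3  4  5  6  7  8  9 10 11 12
g(k):  0  1  0  1  2  0  1  0  1  2  3  2  0
The P-positions (g = 0) in 0..12 are 0, 2, 5, 7, 12.

0, 2, 5, 7, 12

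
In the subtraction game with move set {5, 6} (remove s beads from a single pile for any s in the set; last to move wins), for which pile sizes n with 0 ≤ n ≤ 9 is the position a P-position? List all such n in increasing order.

0, 1, 2, 3, 4

Grundy values for subtraction set {5, 6}:
g(0) = mex{} = 0
g(1) = mex{} = 0
g(2) = mex{} = 0
g(3) = mex{} = 0
g(4) = mex{} = 0
g(5) = mex{0} = 1
g(6) = mex{0} = 1
g(7) = mex{0} = 1
g(8) = mex{0} = 1
g(9) = mex{0} = 1
The P-positions (g = 0) in 0..9 are 0, 1, 2, 3, 4.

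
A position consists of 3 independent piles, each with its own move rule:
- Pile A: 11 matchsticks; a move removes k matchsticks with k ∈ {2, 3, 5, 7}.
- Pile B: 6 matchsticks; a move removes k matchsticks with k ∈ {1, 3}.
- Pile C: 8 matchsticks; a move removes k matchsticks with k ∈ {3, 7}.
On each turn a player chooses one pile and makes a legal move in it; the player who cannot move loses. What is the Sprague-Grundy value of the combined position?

Grundy values for pile A (subtraction set {2, 3, 5, 7}):
g(0) = mex{} = 0
g(1) = mex{} = 0
g(2) = mex{0} = 1
g(3) = mex{0} = 1
g(4) = mex{0,1} = 2
g(5) = mex{0,1} = 2
g(6) = mex{0,1,2} = 3
g(7) = mex{0,1,2} = 3
g(8) = mex{0,1,2,3} = 4
g(9) = mex{1,2,3} = 0
g(10) = mex{1,2,3,4} = 0
g(11) = mex{0,2,3,4} = 1
So g(11) = 1.
Build the Grundy sequence for pile B with g(k) = mex{g(k−s) : s ∈ {1, 3}, s ≤ k}:
k:     0  1  2  3  4  5  6
g(k):  0  1  0  1  0  1  0
So g(6) = 0.
Build the Grundy sequence for pile C with g(k) = mex{g(k−s) : s ∈ {3, 7}, s ≤ k}:
g(0) = mex{} = 0
g(1) = mex{} = 0
g(2) = mex{} = 0
g(3) = mex{0} = 1
g(4) = mex{0} = 1
g(5) = mex{0} = 1
g(6) = mex{1} = 0
g(7) = mex{0,1} = 2
g(8) = mex{0,1} = 2
So g(8) = 2.
The value of a disjunctive sum is the nim-sum of the parts.
Combined value = 1 XOR 0 XOR 2 = 3.

3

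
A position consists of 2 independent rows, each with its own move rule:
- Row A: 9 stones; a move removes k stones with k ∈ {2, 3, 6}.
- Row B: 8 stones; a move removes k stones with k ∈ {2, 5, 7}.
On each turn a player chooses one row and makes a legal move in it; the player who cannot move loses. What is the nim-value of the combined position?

Grundy values for row A (subtraction set {2, 3, 6}):
g(0) = mex{} = 0
g(1) = mex{} = 0
g(2) = mex{0} = 1
g(3) = mex{0} = 1
g(4) = mex{0,1} = 2
g(5) = mex{1} = 0
g(6) = mex{0,1,2} = 3
g(7) = mex{0,2} = 1
g(8) = mex{0,1,3} = 2
g(9) = mex{1,3} = 0
So g(9) = 0.
For row B, compute g(0), g(1), … with moves {2, 5, 7}:
k:     0  1  2  3  4  5  6  7  8
g(k):  0  0  1  1  0  2  1  3  2
So g(8) = 2.
The value of a disjunctive sum is the nim-sum of the parts.
Combined value = 0 ⊕ 2 = 2.

2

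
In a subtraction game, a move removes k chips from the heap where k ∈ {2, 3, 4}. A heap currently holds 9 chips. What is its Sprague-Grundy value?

1

Grundy values for subtraction set {2, 3, 4}:
k:     0  1  2  3  4  5  6  7  8  9
g(k):  0  0  1  1  2  2  0  0  1  1
So g(9) = 1.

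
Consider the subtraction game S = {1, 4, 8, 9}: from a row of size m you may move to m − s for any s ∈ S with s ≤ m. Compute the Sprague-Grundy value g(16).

2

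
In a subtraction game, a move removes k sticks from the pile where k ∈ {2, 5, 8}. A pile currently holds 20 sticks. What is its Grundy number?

0

Build the Grundy sequence with g(k) = mex{g(k−s) : s ∈ {2, 5, 8}, s ≤ k}:
k:     0  1  2  3  4  5  6  7  8  9 10 11 12 13 14 15 16 17 18 19 20
g(k):  0  0  1  1  0  2  1  0  2  1  0  0  1  1  0  2  1  0  2  1  0
So g(20) = 0.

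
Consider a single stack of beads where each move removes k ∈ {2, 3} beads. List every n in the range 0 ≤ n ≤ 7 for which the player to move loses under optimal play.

0, 1, 5, 6

Build the Grundy sequence with g(k) = mex{g(k−s) : s ∈ {2, 3}, s ≤ k}:
k:     0  1  2  3  4  5  6  7
g(k):  0  0  1  1  2  0  0  1
The P-positions (g = 0) in 0..7 are 0, 1, 5, 6.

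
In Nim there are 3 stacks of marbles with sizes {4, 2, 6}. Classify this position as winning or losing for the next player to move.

Bitwise XOR of the heap sizes:
  100  (4)
  010  (2)
  110  (6)
  ---
  000  (0)
The nim-sum is 0, so this is a P-position: the player to move is in a losing position under optimal play.

Losing position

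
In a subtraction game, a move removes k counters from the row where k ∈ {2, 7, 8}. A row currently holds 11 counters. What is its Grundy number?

3

Compute g(0), g(1), … for moves {2, 7, 8}:
g(0) = mex{} = 0
g(1) = mex{} = 0
g(2) = mex{0} = 1
g(3) = mex{0} = 1
g(4) = mex{1} = 0
g(5) = mex{1} = 0
g(6) = mex{0} = 1
g(7) = mex{0} = 1
g(8) = mex{0,1} = 2
g(9) = mex{0,1} = 2
g(10) = mex{1,2} = 0
g(11) = mex{0,1,2} = 3
So g(11) = 3.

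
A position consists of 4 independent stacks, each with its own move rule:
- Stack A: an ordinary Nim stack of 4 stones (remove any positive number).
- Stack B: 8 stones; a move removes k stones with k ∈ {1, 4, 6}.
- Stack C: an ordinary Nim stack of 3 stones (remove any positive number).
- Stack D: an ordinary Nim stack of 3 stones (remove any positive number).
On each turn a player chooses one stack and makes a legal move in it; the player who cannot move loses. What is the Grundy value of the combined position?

5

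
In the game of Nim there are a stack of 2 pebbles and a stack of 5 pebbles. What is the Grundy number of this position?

7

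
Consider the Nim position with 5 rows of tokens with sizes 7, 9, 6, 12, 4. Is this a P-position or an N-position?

Nim-sum: 7 ⊕ 9 ⊕ 6 ⊕ 12 ⊕ 4 = 0.
The nim-sum is 0, so this is a P-position: the player to move is in a losing position under optimal play.

P-position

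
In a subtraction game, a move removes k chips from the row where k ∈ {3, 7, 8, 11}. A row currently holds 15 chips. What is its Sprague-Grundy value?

0

Build the Grundy sequence with g(k) = mex{g(k−s) : s ∈ {3, 7, 8, 11}, s ≤ k}:
k:     0  1  2  3  4  5  6  7  8  9 10 11 12 13 14 15
g(k):  0  0  0  1  1  1  0  2  2  1  3  3  2  2  4  0
So g(15) = 0.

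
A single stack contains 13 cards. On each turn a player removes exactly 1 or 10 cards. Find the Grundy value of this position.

0

Compute g(0), g(1), … for moves {1, 10}:
g(0) = mex{} = 0
g(1) = mex{0} = 1
g(2) = mex{1} = 0
g(3) = mex{0} = 1
g(4) = mex{1} = 0
g(5) = mex{0} = 1
g(6) = mex{1} = 0
g(7) = mex{0} = 1
g(8) = mex{1} = 0
g(9) = mex{0} = 1
g(10) = mex{0,1} = 2
g(11) = mex{1,2} = 0
g(12) = mex{0} = 1
g(13) = mex{1} = 0
So g(13) = 0.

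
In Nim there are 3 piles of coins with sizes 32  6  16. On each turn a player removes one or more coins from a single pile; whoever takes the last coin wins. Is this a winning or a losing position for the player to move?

Winning position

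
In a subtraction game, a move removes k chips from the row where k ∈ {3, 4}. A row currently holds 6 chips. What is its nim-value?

2

Build the Grundy sequence with g(k) = mex{g(k−s) : s ∈ {3, 4}, s ≤ k}:
g(0) = mex{} = 0
g(1) = mex{} = 0
g(2) = mex{} = 0
g(3) = mex{0} = 1
g(4) = mex{0} = 1
g(5) = mex{0} = 1
g(6) = mex{0,1} = 2
So g(6) = 2.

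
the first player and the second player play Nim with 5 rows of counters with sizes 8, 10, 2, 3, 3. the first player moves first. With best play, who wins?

the second player wins

Nim-sum: 8 ^ 10 ^ 2 ^ 3 ^ 3 = 0.
The nim-sum is 0, so this is a P-position: the player to move is in a losing position under optimal play; the first player is about to move from it and so loses — the second player wins.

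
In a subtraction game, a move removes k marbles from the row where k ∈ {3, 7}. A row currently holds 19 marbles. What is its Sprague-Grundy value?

Build the Grundy sequence with g(k) = mex{g(k−s) : s ∈ {3, 7}, s ≤ k}:
k:     0  1  2  3  4  5  6  7  8  9 10 11 12 13 14 15 16 17 18 19
g(k):  0  0  0  1  1  1  0  2  2  1  0  0  0  1  1  1  0  2  2  1
So g(19) = 1.

1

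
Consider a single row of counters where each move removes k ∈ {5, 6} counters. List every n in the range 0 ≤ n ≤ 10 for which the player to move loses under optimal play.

Compute g(0), g(1), … for moves {5, 6}:
k:     0  1  2  3  4  5  6  7  8  9 10
g(k):  0  0  0  0  0  1  1  1  1  1  2
The P-positions (g = 0) in 0..10 are 0, 1, 2, 3, 4.

0, 1, 2, 3, 4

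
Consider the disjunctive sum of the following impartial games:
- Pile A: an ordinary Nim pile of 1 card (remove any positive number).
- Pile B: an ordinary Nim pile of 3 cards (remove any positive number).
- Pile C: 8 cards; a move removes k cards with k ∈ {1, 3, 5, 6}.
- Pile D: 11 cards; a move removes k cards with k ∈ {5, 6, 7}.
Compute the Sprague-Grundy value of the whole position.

Pile A is a plain Nim pile of size 1, so its Grundy value is 1.
Pile B is a plain Nim pile of size 3, so its Grundy value is 3.
Build the Grundy sequence for pile C with g(k) = mex{g(k−s) : s ∈ {1, 3, 5, 6}, s ≤ k}:
g(0) = mex{} = 0
g(1) = mex{0} = 1
g(2) = mex{1} = 0
g(3) = mex{0} = 1
g(4) = mex{1} = 0
g(5) = mex{0} = 1
g(6) = mex{0,1} = 2
g(7) = mex{0,1,2} = 3
g(8) = mex{0,1,3} = 2
So g(8) = 2.
For pile D, compute g(0), g(1), … with moves {5, 6, 7}:
g(0) = mex{} = 0
g(1) = mex{} = 0
g(2) = mex{} = 0
g(3) = mex{} = 0
g(4) = mex{} = 0
g(5) = mex{0} = 1
g(6) = mex{0} = 1
g(7) = mex{0} = 1
g(8) = mex{0} = 1
g(9) = mex{0} = 1
g(10) = mex{0,1} = 2
g(11) = mex{0,1} = 2
So g(11) = 2.
By the Sprague-Grundy theorem, the Grundy value of a sum of independent games is the XOR of the component values.
Combined value = 1 XOR 3 XOR 2 XOR 2 = 2.

2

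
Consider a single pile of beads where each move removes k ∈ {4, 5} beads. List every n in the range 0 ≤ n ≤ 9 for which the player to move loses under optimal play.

Grundy values for subtraction set {4, 5}:
g(0) = mex{} = 0
g(1) = mex{} = 0
g(2) = mex{} = 0
g(3) = mex{} = 0
g(4) = mex{0} = 1
g(5) = mex{0} = 1
g(6) = mex{0} = 1
g(7) = mex{0} = 1
g(8) = mex{0,1} = 2
g(9) = mex{1} = 0
The P-positions (g = 0) in 0..9 are 0, 1, 2, 3, 9.

0, 1, 2, 3, 9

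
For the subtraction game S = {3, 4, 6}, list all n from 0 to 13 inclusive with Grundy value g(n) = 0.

0, 1, 2, 9, 10, 11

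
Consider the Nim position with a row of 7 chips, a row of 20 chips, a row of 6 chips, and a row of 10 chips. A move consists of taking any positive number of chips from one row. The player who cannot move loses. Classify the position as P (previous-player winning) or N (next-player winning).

Nim-sum: 7 ^ 20 ^ 6 ^ 10 = 31.
The nim-sum is 31 ≠ 0, so this is an N-position: the player to move can win.

N-position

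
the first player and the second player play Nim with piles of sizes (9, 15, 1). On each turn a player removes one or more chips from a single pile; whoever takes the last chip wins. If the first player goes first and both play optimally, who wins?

Bitwise XOR of the heap sizes:
  1001  (9)
  1111  (15)
  0001  (1)
  ----
  0111  (7)
The nim-sum is 7 ≠ 0, so this is an N-position: the player to move can win; the first player has a winning move.

the first player wins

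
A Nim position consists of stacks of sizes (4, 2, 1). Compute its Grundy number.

7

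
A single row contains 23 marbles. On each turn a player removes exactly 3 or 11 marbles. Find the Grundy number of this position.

Compute g(0), g(1), … for moves {3, 11}:
k:     0  1  2  3  4  5  6  7  8  9 10 11 12 13 14 15 16 17 18 19 20 21 22 23
g(k):  0  0  0  1  1  1  0  0  0  1  1  1  2  2  0  0  0  1  1  1  0  0  0  1
So g(23) = 1.

1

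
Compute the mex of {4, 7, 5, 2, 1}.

0 is not in the set, so the mex is 0.

0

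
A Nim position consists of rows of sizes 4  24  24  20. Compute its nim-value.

16

Nim-sum: 4 ⊕ 24 ⊕ 24 ⊕ 20 = 16.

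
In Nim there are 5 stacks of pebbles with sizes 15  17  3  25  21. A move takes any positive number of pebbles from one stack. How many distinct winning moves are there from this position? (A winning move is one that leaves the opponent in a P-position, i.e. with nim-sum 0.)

In binary:
  01111  (15)
  10001  (17)
  00011  (3)
  11001  (25)
  10101  (21)
  -----
  10001  (17)
The overall nim-sum is X = 17. A stack of size p has a winning move iff p XOR X < p (reduce it to p XOR X).
  15: 15 XOR 17 = 30 ≥ 15 — no move.
  17: 17 XOR 17 = 0 < 17 — winning move (to 0).
  3: 3 XOR 17 = 18 ≥ 3 — no move.
  25: 25 XOR 17 = 8 < 25 — winning move (to 8).
  21: 21 XOR 17 = 4 < 21 — winning move (to 4).
That gives 3 winning moves.

3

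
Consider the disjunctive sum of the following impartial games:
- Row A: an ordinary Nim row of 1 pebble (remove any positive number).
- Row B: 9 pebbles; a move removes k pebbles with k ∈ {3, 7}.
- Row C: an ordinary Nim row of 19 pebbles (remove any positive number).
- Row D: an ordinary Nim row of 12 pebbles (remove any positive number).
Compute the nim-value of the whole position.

31

Row A is a plain Nim row of size 1, so its Grundy value is 1.
Build the Grundy sequence for row B with g(k) = mex{g(k−s) : s ∈ {3, 7}, s ≤ k}:
g(0) = mex{} = 0
g(1) = mex{} = 0
g(2) = mex{} = 0
g(3) = mex{0} = 1
g(4) = mex{0} = 1
g(5) = mex{0} = 1
g(6) = mex{1} = 0
g(7) = mex{0,1} = 2
g(8) = mex{0,1} = 2
g(9) = mex{0} = 1
So g(9) = 1.
Row C is a plain Nim row of size 19, so its Grundy value is 19.
Row D is a plain Nim row of size 12, so its Grundy value is 12.
The value of a disjunctive sum is the nim-sum of the parts.
Combined value = 1 ⊕ 1 ⊕ 19 ⊕ 12 = 31.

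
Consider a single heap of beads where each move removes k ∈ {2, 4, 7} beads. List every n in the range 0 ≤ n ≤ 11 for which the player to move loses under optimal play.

0, 1, 6, 9

Grundy values for subtraction set {2, 4, 7}:
k:     0  1  2  3  4  5  6  7  8  9 10 11
g(k):  0  0  1  1  2  2  0  3  1  0  2  1
The P-positions (g = 0) in 0..11 are 0, 1, 6, 9.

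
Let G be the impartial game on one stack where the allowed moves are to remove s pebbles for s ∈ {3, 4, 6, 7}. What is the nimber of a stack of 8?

2

Compute g(0), g(1), … for moves {3, 4, 6, 7}:
g(0) = mex{} = 0
g(1) = mex{} = 0
g(2) = mex{} = 0
g(3) = mex{0} = 1
g(4) = mex{0} = 1
g(5) = mex{0} = 1
g(6) = mex{0,1} = 2
g(7) = mex{0,1} = 2
g(8) = mex{0,1} = 2
So g(8) = 2.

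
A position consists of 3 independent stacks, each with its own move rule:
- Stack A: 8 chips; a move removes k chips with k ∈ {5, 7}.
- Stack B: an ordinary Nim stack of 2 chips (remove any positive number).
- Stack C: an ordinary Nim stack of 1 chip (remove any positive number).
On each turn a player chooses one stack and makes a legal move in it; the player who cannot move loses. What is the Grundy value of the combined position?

2

For stack A, compute g(0), g(1), … with moves {5, 7}:
k:     0  1  2  3  4  5  6  7  8
g(k):  0  0  0  0  0  1  1  1  1
So g(8) = 1.
Stack B is a plain Nim stack of size 2, so its Grundy value is 2.
Stack C is a plain Nim stack of size 1, so its Grundy value is 1.
By the Sprague-Grundy theorem, the Grundy value of a sum of independent games is the XOR of the component values.
Combined value = 1 ⊕ 2 ⊕ 1 = 2.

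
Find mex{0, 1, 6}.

The values 0, 1 are all present; 2 is the first non-negative integer missing from the set.

2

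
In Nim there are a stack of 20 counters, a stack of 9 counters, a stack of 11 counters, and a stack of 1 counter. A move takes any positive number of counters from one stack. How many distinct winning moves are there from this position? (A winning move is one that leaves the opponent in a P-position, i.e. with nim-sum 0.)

Compute the nim-sum pairwise:
20 ⊕ 9 = 29
29 ⊕ 11 = 22
22 ⊕ 1 = 23
The overall nim-sum is X = 23. A stack of size p has a winning move iff p XOR X < p (reduce it to p XOR X).
  20: 20 XOR 23 = 3 < 20 — winning move (to 3).
  9: 9 XOR 23 = 30 ≥ 9 — no move.
  11: 11 XOR 23 = 28 ≥ 11 — no move.
  1: 1 XOR 23 = 22 ≥ 1 — no move.
That gives 1 winning move.

1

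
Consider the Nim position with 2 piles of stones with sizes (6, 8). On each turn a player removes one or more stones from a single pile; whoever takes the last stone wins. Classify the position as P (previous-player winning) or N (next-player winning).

N-position

Nim-sum: 6 ⊕ 8 = 14.
The nim-sum is 14 ≠ 0, so this is an N-position: the player to move can win.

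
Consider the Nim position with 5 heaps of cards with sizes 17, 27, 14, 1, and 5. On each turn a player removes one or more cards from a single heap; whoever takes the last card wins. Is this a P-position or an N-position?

P-position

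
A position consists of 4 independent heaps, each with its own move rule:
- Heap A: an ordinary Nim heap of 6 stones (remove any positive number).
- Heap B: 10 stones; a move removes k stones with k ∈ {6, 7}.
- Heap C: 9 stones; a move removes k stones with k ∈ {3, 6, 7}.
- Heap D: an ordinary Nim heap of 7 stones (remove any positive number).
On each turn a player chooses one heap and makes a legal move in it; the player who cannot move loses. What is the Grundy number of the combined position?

3

Heap A is a plain Nim heap of size 6, so its Grundy value is 6.
Grundy values for heap B (subtraction set {6, 7}):
k:     0  1  2  3  4  5  6  7  8  9 10
g(k):  0  0  0  0  0  0  1  1  1  1  1
So g(10) = 1.
Grundy values for heap C (subtraction set {3, 6, 7}):
k:     0  1  2  3  4  5  6  7  8  9
g(k):  0  0  0  1  1  1  2  2  2  3
So g(9) = 3.
Heap D is a plain Nim heap of size 7, so its Grundy value is 7.
The value of a disjunctive sum is the nim-sum of the parts.
Combined value = 6 ⊕ 1 ⊕ 3 ⊕ 7 = 3.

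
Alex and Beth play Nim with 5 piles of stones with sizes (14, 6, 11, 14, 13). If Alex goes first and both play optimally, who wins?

Beth wins

Compute the nim-sum pairwise:
14 XOR 6 = 8
8 XOR 11 = 3
3 XOR 14 = 13
13 XOR 13 = 0
The nim-sum is 0, so this is a P-position: the player to move is in a losing position under optimal play; Alex is about to move from it and so loses — Beth wins.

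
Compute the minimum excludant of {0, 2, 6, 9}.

0 is in the set but 1 is not, so the mex is 1.

1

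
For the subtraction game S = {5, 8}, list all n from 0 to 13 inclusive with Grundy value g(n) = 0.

Compute g(0), g(1), … for moves {5, 8}:
g(0) = mex{} = 0
g(1) = mex{} = 0
g(2) = mex{} = 0
g(3) = mex{} = 0
g(4) = mex{} = 0
g(5) = mex{0} = 1
g(6) = mex{0} = 1
g(7) = mex{0} = 1
g(8) = mex{0} = 1
g(9) = mex{0} = 1
g(10) = mex{0,1} = 2
g(11) = mex{0,1} = 2
g(12) = mex{0,1} = 2
g(13) = mex{1} = 0
The P-positions (g = 0) in 0..13 are 0, 1, 2, 3, 4, 13.

0, 1, 2, 3, 4, 13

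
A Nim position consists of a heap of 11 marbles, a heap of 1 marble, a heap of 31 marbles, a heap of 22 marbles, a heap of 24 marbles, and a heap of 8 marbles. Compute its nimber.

19

Compute the nim-sum pairwise:
11 ⊕ 1 = 10
10 ⊕ 31 = 21
21 ⊕ 22 = 3
3 ⊕ 24 = 27
27 ⊕ 8 = 19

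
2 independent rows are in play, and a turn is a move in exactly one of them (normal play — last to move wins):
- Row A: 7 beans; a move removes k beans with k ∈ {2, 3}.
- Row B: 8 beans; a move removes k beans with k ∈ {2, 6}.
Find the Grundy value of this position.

1

Grundy values for row A (subtraction set {2, 3}):
g(0) = mex{} = 0
g(1) = mex{} = 0
g(2) = mex{0} = 1
g(3) = mex{0} = 1
g(4) = mex{0,1} = 2
g(5) = mex{1} = 0
g(6) = mex{1,2} = 0
g(7) = mex{0,2} = 1
So g(7) = 1.
Build the Grundy sequence for row B with g(k) = mex{g(k−s) : s ∈ {2, 6}, s ≤ k}:
k:     0  1  2  3  4  5  6  7  8
g(k):  0  0  1  1  0  0  1  1  0
So g(8) = 0.
The value of a disjunctive sum is the nim-sum of the parts.
Combined value = 1 XOR 0 = 1.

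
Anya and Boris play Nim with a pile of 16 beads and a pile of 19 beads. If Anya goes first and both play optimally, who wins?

Anya wins

In binary:
  10000  (16)
  10011  (19)
  -----
  00011  (3)
The nim-sum is 3 ≠ 0, so this is an N-position: the player to move can win; Anya has a winning move.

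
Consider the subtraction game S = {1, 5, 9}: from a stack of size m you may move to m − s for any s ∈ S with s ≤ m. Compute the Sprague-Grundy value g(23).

1

Compute g(0), g(1), … for moves {1, 5, 9}:
k:     0  1  2  3  4  5  6  7  8  9 10 11 12 13 14 15 16 17 18 19 20 21 22 23
g(k):  0  1  0  1  0  1  0  1  0  1  0  1  0  1  0  1  0  1  0  1  0  1  0  1
So g(23) = 1.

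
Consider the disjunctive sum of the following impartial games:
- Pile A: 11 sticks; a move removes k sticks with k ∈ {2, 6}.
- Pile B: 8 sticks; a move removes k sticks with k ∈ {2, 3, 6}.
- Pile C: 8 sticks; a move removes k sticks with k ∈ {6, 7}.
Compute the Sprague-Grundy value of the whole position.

2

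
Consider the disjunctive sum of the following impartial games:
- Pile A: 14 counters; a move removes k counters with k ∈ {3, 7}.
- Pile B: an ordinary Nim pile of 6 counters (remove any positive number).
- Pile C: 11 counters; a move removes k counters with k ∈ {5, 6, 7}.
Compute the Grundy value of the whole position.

5

Grundy values for pile A (subtraction set {3, 7}):
g(0) = mex{} = 0
g(1) = mex{} = 0
g(2) = mex{} = 0
g(3) = mex{0} = 1
g(4) = mex{0} = 1
g(5) = mex{0} = 1
g(6) = mex{1} = 0
g(7) = mex{0,1} = 2
g(8) = mex{0,1} = 2
g(9) = mex{0} = 1
g(10) = mex{1,2} = 0
g(11) = mex{1,2} = 0
g(12) = mex{1} = 0
g(13) = mex{0} = 1
g(14) = mex{0,2} = 1
So g(14) = 1.
Pile B is a plain Nim pile of size 6, so its Grundy value is 6.
Grundy values for pile C (subtraction set {5, 6, 7}):
k:     0  1  2  3  4  5  6  7  8  9 10 11
g(k):  0  0  0  0  0  1  1  1  1  1  2  2
So g(11) = 2.
By the Sprague-Grundy theorem, the Grundy value of a sum of independent games is the XOR of the component values.
Combined value = 1 XOR 6 XOR 2 = 5.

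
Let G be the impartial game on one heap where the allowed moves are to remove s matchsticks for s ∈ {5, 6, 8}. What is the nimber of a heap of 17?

0

Grundy values for subtraction set {5, 6, 8}:
k:     0  1  2  3  4  5  6  7  8  9 10 11 12 13 14 15 16 17
g(k):  0  0  0  0  0  1  1  1  1  1  2  2  2  0  0  0  0  0
So g(17) = 0.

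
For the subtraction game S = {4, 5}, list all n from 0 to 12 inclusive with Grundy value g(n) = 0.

0, 1, 2, 3, 9, 10, 11, 12

Build the Grundy sequence with g(k) = mex{g(k−s) : s ∈ {4, 5}, s ≤ k}:
g(0) = mex{} = 0
g(1) = mex{} = 0
g(2) = mex{} = 0
g(3) = mex{} = 0
g(4) = mex{0} = 1
g(5) = mex{0} = 1
g(6) = mex{0} = 1
g(7) = mex{0} = 1
g(8) = mex{0,1} = 2
g(9) = mex{1} = 0
g(10) = mex{1} = 0
g(11) = mex{1} = 0
g(12) = mex{1,2} = 0
The P-positions (g = 0) in 0..12 are 0, 1, 2, 3, 9, 10, 11, 12.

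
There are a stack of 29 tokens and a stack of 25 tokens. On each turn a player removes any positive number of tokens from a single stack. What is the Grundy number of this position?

Nim-sum: 29 XOR 25 = 4.

4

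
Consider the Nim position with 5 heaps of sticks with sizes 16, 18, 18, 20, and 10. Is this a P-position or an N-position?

Compute the nim-sum pairwise:
16 ^ 18 = 2
2 ^ 18 = 16
16 ^ 20 = 4
4 ^ 10 = 14
The nim-sum is 14 ≠ 0, so this is an N-position: the player to move can win.

N-position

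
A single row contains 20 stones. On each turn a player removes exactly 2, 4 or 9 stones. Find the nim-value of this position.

1

Grundy values for subtraction set {2, 4, 9}:
k:     0  1  2  3  4  5  6  7  8  9 10 11 12 13 14 15 16 17 18 19 20
g(k):  0  0  1  1  2  2  0  0  1  1  2  2  0  0  1  1  2  2  0  0  1
So g(20) = 1.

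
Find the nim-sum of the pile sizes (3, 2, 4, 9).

12

Compute the nim-sum pairwise:
3 XOR 2 = 1
1 XOR 4 = 5
5 XOR 9 = 12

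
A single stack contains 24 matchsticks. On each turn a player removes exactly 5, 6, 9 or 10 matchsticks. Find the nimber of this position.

1

Build the Grundy sequence with g(k) = mex{g(k−s) : s ∈ {5, 6, 9, 10}, s ≤ k}:
k:     0  1  2  3  4  5  6  7  8  9 10 11 12 13 14 15 16 17 18 19 20 21 22 23 24
g(k):  0  0  0  0  0  1  1  1  1  1  2  2  2  2  2  0  0  0  0  0  1  1  1  1  1
So g(24) = 1.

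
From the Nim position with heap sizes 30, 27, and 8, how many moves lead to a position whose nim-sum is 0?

Compute the nim-sum pairwise:
30 ^ 27 = 5
5 ^ 8 = 13
The overall nim-sum is X = 13. A heap of size p has a winning move iff p XOR X < p (reduce it to p XOR X).
  30: 30 XOR 13 = 19 < 30 — winning move (to 19).
  27: 27 XOR 13 = 22 < 27 — winning move (to 22).
  8: 8 XOR 13 = 5 < 8 — winning move (to 5).
That gives 3 winning moves.

3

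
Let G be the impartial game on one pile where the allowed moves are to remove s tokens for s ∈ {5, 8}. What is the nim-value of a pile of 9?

Grundy values for subtraction set {5, 8}:
g(0) = mex{} = 0
g(1) = mex{} = 0
g(2) = mex{} = 0
g(3) = mex{} = 0
g(4) = mex{} = 0
g(5) = mex{0} = 1
g(6) = mex{0} = 1
g(7) = mex{0} = 1
g(8) = mex{0} = 1
g(9) = mex{0} = 1
So g(9) = 1.

1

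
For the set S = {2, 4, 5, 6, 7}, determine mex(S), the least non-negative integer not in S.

0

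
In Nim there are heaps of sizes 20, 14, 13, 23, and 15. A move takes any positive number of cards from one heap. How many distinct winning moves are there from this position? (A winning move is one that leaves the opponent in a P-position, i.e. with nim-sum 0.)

Compute the nim-sum pairwise:
20 ⊕ 14 = 26
26 ⊕ 13 = 23
23 ⊕ 23 = 0
0 ⊕ 15 = 15
The overall nim-sum is X = 15. A heap of size p has a winning move iff p XOR X < p (reduce it to p XOR X).
  20: 20 XOR 15 = 27 ≥ 20 — no move.
  14: 14 XOR 15 = 1 < 14 — winning move (to 1).
  13: 13 XOR 15 = 2 < 13 — winning move (to 2).
  23: 23 XOR 15 = 24 ≥ 23 — no move.
  15: 15 XOR 15 = 0 < 15 — winning move (to 0).
That gives 3 winning moves.

3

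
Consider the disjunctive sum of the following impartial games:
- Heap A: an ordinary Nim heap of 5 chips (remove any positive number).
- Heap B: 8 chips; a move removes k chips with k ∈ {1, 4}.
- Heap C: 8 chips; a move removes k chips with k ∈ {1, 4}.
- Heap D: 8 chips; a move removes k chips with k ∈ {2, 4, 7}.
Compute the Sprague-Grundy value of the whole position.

4

Heap A is a plain Nim heap of size 5, so its Grundy value is 5.
Build the Grundy sequence for heap B with g(k) = mex{g(k−s) : s ∈ {1, 4}, s ≤ k}:
g(0) = mex{} = 0
g(1) = mex{0} = 1
g(2) = mex{1} = 0
g(3) = mex{0} = 1
g(4) = mex{0,1} = 2
g(5) = mex{1,2} = 0
g(6) = mex{0} = 1
g(7) = mex{1} = 0
g(8) = mex{0,2} = 1
So g(8) = 1.
Build the Grundy sequence for heap C with g(k) = mex{g(k−s) : s ∈ {1, 4}, s ≤ k}:
g(0) = mex{} = 0
g(1) = mex{0} = 1
g(2) = mex{1} = 0
g(3) = mex{0} = 1
g(4) = mex{0,1} = 2
g(5) = mex{1,2} = 0
g(6) = mex{0} = 1
g(7) = mex{1} = 0
g(8) = mex{0,2} = 1
So g(8) = 1.
For heap D, compute g(0), g(1), … with moves {2, 4, 7}:
g(0) = mex{} = 0
g(1) = mex{} = 0
g(2) = mex{0} = 1
g(3) = mex{0} = 1
g(4) = mex{0,1} = 2
g(5) = mex{0,1} = 2
g(6) = mex{1,2} = 0
g(7) = mex{0,1,2} = 3
g(8) = mex{0,2} = 1
So g(8) = 1.
By the Sprague-Grundy theorem, the Grundy value of a sum of independent games is the XOR of the component values.
Combined value = 5 ⊕ 1 ⊕ 1 ⊕ 1 = 4.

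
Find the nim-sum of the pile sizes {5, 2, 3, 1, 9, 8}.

Nim-sum: 5 XOR 2 XOR 3 XOR 1 XOR 9 XOR 8 = 4.

4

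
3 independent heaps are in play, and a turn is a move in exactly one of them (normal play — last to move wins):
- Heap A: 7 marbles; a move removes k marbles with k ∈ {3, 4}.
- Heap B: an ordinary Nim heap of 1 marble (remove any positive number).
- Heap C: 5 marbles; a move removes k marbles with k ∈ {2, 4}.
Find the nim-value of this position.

Grundy values for heap A (subtraction set {3, 4}):
g(0) = mex{} = 0
g(1) = mex{} = 0
g(2) = mex{} = 0
g(3) = mex{0} = 1
g(4) = mex{0} = 1
g(5) = mex{0} = 1
g(6) = mex{0,1} = 2
g(7) = mex{1} = 0
So g(7) = 0.
Heap B is a plain Nim heap of size 1, so its Grundy value is 1.
For heap C, compute g(0), g(1), … with moves {2, 4}:
k:     0  1  2  3  4  5
g(k):  0  0  1  1  2  2
So g(5) = 2.
The value of a disjunctive sum is the nim-sum of the parts.
Combined value = 0 ⊕ 1 ⊕ 2 = 3.

3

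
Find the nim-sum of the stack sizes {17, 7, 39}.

49

Write each in binary and XOR column by column:
  010001  (17)
  000111  (7)
  100111  (39)
  ------
  110001  (49)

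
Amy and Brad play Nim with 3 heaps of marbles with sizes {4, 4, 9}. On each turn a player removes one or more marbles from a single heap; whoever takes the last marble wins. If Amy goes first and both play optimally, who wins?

Amy wins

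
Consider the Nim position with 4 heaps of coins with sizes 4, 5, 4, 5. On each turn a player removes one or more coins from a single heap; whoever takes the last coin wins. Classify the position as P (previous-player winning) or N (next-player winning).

Nim-sum: 4 ^ 5 ^ 4 ^ 5 = 0.
The nim-sum is 0, so this is a P-position: the player to move is in a losing position under optimal play.

P-position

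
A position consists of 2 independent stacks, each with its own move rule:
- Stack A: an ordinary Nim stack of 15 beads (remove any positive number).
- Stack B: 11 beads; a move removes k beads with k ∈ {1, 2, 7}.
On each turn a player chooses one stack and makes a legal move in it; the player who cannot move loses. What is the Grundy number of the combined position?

Stack A is a plain Nim stack of size 15, so its Grundy value is 15.
Build the Grundy sequence for stack B with g(k) = mex{g(k−s) : s ∈ {1, 2, 7}, s ≤ k}:
g(0) = mex{} = 0
g(1) = mex{0} = 1
g(2) = mex{0,1} = 2
g(3) = mex{1,2} = 0
g(4) = mex{0,2} = 1
g(5) = mex{0,1} = 2
g(6) = mex{1,2} = 0
g(7) = mex{0,2} = 1
g(8) = mex{0,1} = 2
g(9) = mex{1,2} = 0
g(10) = mex{0,2} = 1
g(11) = mex{0,1} = 2
So g(11) = 2.
By the Sprague-Grundy theorem, the Grundy value of a sum of independent games is the XOR of the component values.
Combined value = 15 ⊕ 2 = 13.

13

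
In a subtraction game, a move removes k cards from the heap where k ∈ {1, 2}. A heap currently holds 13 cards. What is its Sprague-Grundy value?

1

Build the Grundy sequence with g(k) = mex{g(k−s) : s ∈ {1, 2}, s ≤ k}:
k:     0  1  2  3  4  5  6  7  8  9 10 11 12 13
g(k):  0  1  2  0  1  2  0  1  2  0  1  2  0  1
So g(13) = 1.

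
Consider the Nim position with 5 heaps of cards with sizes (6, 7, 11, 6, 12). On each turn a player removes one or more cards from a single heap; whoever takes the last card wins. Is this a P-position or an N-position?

Write each in binary and XOR column by column:
  0110  (6)
  0111  (7)
  1011  (11)
  0110  (6)
  1100  (12)
  ----
  0000  (0)
The nim-sum is 0, so this is a P-position: the player to move is in a losing position under optimal play.

P-position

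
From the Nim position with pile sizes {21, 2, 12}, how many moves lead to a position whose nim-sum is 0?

Compute the nim-sum pairwise:
21 ⊕ 2 = 23
23 ⊕ 12 = 27
The overall nim-sum is X = 27. A pile of size p has a winning move iff p XOR X < p (reduce it to p XOR X).
  21: 21 XOR 27 = 14 < 21 — winning move (to 14).
  2: 2 XOR 27 = 25 ≥ 2 — no move.
  12: 12 XOR 27 = 23 ≥ 12 — no move.
That gives 1 winning move.

1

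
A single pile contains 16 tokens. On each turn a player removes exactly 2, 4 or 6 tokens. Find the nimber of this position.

Grundy values for subtraction set {2, 4, 6}:
k:     0  1  2  3  4  5  6  7  8  9 10 11 12 13 14 15 16
g(k):  0  0  1  1  2  2  3  3  0  0  1  1  2  2  3  3  0
So g(16) = 0.

0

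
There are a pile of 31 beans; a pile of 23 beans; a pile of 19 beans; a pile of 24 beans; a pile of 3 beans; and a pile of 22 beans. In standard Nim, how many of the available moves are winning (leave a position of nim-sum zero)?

5

Nim-sum: 31 ^ 23 ^ 19 ^ 24 ^ 3 ^ 22 = 22.
The overall nim-sum is X = 22. A pile of size p has a winning move iff p XOR X < p (reduce it to p XOR X).
  31: 31 XOR 22 = 9 < 31 — winning move (to 9).
  23: 23 XOR 22 = 1 < 23 — winning move (to 1).
  19: 19 XOR 22 = 5 < 19 — winning move (to 5).
  24: 24 XOR 22 = 14 < 24 — winning move (to 14).
  3: 3 XOR 22 = 21 ≥ 3 — no move.
  22: 22 XOR 22 = 0 < 22 — winning move (to 0).
That gives 5 winning moves.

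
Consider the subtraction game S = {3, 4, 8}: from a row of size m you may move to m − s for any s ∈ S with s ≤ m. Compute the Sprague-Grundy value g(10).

1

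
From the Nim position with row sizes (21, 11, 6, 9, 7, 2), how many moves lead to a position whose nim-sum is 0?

Nim-sum: 21 ^ 11 ^ 6 ^ 9 ^ 7 ^ 2 = 20.
The overall nim-sum is X = 20. A row of size p has a winning move iff p XOR X < p (reduce it to p XOR X).
  21: 21 XOR 20 = 1 < 21 — winning move (to 1).
  11: 11 XOR 20 = 31 ≥ 11 — no move.
  6: 6 XOR 20 = 18 ≥ 6 — no move.
  9: 9 XOR 20 = 29 ≥ 9 — no move.
  7: 7 XOR 20 = 19 ≥ 7 — no move.
  2: 2 XOR 20 = 22 ≥ 2 — no move.
That gives 1 winning move.

1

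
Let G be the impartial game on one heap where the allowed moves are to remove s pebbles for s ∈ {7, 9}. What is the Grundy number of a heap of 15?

2

Build the Grundy sequence with g(k) = mex{g(k−s) : s ∈ {7, 9}, s ≤ k}:
k:     0  1  2  3  4  5  6  7  8  9 10 11 12 13 14 15
g(k):  0  0  0  0  0  0  0  1  1  1  1  1  1  1  2  2
So g(15) = 2.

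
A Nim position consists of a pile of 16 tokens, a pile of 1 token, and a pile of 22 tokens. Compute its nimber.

7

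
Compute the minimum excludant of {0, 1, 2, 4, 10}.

3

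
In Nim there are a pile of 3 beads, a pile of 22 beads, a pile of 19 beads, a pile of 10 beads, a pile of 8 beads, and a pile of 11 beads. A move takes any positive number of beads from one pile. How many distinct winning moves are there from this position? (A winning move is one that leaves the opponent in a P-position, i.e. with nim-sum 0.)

Bitwise XOR of the heap sizes:
  00011  (3)
  10110  (22)
  10011  (19)
  01010  (10)
  01000  (8)
  01011  (11)
  -----
  01111  (15)
The overall nim-sum is X = 15. A pile of size p has a winning move iff p XOR X < p (reduce it to p XOR X).
  3: 3 XOR 15 = 12 ≥ 3 — no move.
  22: 22 XOR 15 = 25 ≥ 22 — no move.
  19: 19 XOR 15 = 28 ≥ 19 — no move.
  10: 10 XOR 15 = 5 < 10 — winning move (to 5).
  8: 8 XOR 15 = 7 < 8 — winning move (to 7).
  11: 11 XOR 15 = 4 < 11 — winning move (to 4).
That gives 3 winning moves.

3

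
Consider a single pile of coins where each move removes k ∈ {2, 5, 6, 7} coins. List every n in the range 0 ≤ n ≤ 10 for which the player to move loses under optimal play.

0, 1, 4

Grundy values for subtraction set {2, 5, 6, 7}:
g(0) = mex{} = 0
g(1) = mex{} = 0
g(2) = mex{0} = 1
g(3) = mex{0} = 1
g(4) = mex{1} = 0
g(5) = mex{0,1} = 2
g(6) = mex{0} = 1
g(7) = mex{0,1,2} = 3
g(8) = mex{0,1} = 2
g(9) = mex{0,1,3} = 2
g(10) = mex{0,1,2} = 3
The P-positions (g = 0) in 0..10 are 0, 1, 4.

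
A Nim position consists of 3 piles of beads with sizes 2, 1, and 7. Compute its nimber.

Nim-sum: 2 ⊕ 1 ⊕ 7 = 4.

4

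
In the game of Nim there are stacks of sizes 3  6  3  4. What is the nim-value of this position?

2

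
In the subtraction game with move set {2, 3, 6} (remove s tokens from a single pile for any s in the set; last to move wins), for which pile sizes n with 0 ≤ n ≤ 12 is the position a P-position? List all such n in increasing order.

0, 1, 5, 9, 10

Build the Grundy sequence with g(k) = mex{g(k−s) : s ∈ {2, 3, 6}, s ≤ k}:
k:     0  1  2  3  4  5  6  7  8  9 10 11 12
g(k):  0  0  1  1  2  0  3  1  2  0  0  1  1
The P-positions (g = 0) in 0..12 are 0, 1, 5, 9, 10.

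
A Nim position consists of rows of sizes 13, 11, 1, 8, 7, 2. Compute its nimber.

10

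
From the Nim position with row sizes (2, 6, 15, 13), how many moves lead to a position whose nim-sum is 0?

3

Bitwise XOR of the heap sizes:
  0010  (2)
  0110  (6)
  1111  (15)
  1101  (13)
  ----
  0110  (6)
The overall nim-sum is X = 6. A row of size p has a winning move iff p XOR X < p (reduce it to p XOR X).
  2: 2 XOR 6 = 4 ≥ 2 — no move.
  6: 6 XOR 6 = 0 < 6 — winning move (to 0).
  15: 15 XOR 6 = 9 < 15 — winning move (to 9).
  13: 13 XOR 6 = 11 < 13 — winning move (to 11).
That gives 3 winning moves.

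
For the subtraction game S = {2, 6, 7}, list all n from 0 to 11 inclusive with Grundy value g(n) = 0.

0, 1, 4, 5, 9

Compute g(0), g(1), … for moves {2, 6, 7}:
k:     0  1  2  3  4  5  6  7  8  9 10 11
g(k):  0  0  1  1  0  0  1  1  2  0  3  1
The P-positions (g = 0) in 0..11 are 0, 1, 4, 5, 9.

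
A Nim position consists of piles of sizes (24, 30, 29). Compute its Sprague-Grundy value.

Compute the nim-sum pairwise:
24 ⊕ 30 = 6
6 ⊕ 29 = 27

27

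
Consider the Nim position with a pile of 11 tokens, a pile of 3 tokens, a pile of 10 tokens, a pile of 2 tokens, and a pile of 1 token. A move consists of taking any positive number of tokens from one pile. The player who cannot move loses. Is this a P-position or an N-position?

N-position

Bitwise XOR of the heap sizes:
  1011  (11)
  0011  (3)
  1010  (10)
  0010  (2)
  0001  (1)
  ----
  0001  (1)
The nim-sum is 1 ≠ 0, so this is an N-position: the player to move can win.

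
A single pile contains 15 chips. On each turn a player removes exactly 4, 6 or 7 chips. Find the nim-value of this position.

1

Grundy values for subtraction set {4, 6, 7}:
k:     0  1  2  3  4  5  6  7  8  9 10 11 12 13 14 15
g(k):  0  0  0  0  1  1  1  1  2  2  2  0  0  0  0  1
So g(15) = 1.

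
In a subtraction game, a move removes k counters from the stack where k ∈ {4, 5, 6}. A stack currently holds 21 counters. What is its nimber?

0

Build the Grundy sequence with g(k) = mex{g(k−s) : s ∈ {4, 5, 6}, s ≤ k}:
k:     0  1  2  3  4  5  6  7  8  9 10 11 12 13 14 15 16 17 18 19 20 21
g(k):  0  0  0  0  1  1  1  1  2  2  0  0  0  0  1  1  1  1  2  2  0  0
So g(21) = 0.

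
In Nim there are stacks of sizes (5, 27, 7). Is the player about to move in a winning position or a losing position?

Nim-sum: 5 ⊕ 27 ⊕ 7 = 25.
The nim-sum is 25 ≠ 0, so this is an N-position: the player to move can win.

Winning position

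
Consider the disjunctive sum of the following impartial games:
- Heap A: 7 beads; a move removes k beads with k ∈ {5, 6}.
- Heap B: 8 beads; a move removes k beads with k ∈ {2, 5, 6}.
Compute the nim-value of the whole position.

1

For heap A, compute g(0), g(1), … with moves {5, 6}:
k:     0  1  2  3  4  5  6  7
g(k):  0  0  0  0  0  1  1  1
So g(7) = 1.
For heap B, compute g(0), g(1), … with moves {2, 5, 6}:
g(0) = mex{} = 0
g(1) = mex{} = 0
g(2) = mex{0} = 1
g(3) = mex{0} = 1
g(4) = mex{1} = 0
g(5) = mex{0,1} = 2
g(6) = mex{0} = 1
g(7) = mex{0,1,2} = 3
g(8) = mex{1} = 0
So g(8) = 0.
The value of a disjunctive sum is the nim-sum of the parts.
Combined value = 1 XOR 0 = 1.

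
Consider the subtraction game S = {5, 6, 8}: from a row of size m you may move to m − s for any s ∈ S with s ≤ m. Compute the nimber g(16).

0

Build the Grundy sequence with g(k) = mex{g(k−s) : s ∈ {5, 6, 8}, s ≤ k}:
k:     0  1  2  3  4  5  6  7  8  9 10 11 12 13 14 15 16
g(k):  0  0  0  0  0  1  1  1  1  1  2  2  2  0  0  0  0
So g(16) = 0.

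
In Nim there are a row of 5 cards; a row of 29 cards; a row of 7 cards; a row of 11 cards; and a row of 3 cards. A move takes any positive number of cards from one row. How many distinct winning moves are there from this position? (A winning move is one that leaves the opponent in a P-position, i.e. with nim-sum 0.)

Compute the nim-sum pairwise:
5 XOR 29 = 24
24 XOR 7 = 31
31 XOR 11 = 20
20 XOR 3 = 23
The overall nim-sum is X = 23. A row of size p has a winning move iff p XOR X < p (reduce it to p XOR X).
  5: 5 XOR 23 = 18 ≥ 5 — no move.
  29: 29 XOR 23 = 10 < 29 — winning move (to 10).
  7: 7 XOR 23 = 16 ≥ 7 — no move.
  11: 11 XOR 23 = 28 ≥ 11 — no move.
  3: 3 XOR 23 = 20 ≥ 3 — no move.
That gives 1 winning move.

1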